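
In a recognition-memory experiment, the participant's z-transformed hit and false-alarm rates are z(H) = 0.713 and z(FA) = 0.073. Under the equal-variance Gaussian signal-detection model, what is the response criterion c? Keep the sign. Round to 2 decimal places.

c = −½·[z(H) + z(FA)] = −½·(0.713 + 0.073) = -0.393

c = -0.39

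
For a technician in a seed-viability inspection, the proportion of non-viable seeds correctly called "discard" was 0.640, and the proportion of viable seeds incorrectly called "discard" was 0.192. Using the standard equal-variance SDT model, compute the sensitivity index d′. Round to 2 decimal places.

d′ = 1.23

z(0.640) = 0.358, z(0.192) = -0.871
d' = z(H) − z(FA) = 0.358 − (-0.871) = 1.229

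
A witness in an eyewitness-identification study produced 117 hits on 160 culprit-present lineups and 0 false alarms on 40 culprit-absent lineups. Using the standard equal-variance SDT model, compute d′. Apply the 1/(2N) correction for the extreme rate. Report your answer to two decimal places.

d′ = 2.86

The false-alarm rate is 0/40 = 0, so apply the 1/(2N) correction: FA → 1/(2·40) = 0.01250.
z(H) = z(0.73125) = 0.617
z(FA) = z(0.01250) = -2.241
d' = 0.617 − (-2.241) = 2.858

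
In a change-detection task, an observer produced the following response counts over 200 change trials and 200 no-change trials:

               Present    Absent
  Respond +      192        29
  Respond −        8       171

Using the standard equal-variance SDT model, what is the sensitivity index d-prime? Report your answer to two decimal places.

d-prime = 2.81

H = 192/200 = 0.9600
FA = 29/200 = 0.1450
z(0.9600) = 1.751, z(0.1450) = -1.058
d' = z(H) − z(FA) = 1.751 − (-1.058) = 2.809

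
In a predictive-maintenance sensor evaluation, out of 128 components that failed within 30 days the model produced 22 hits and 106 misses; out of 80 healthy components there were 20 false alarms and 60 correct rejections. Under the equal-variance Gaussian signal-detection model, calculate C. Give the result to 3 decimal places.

H = 22/128 = 0.1719
FA = 20/80 = 0.2500
z(H) = z(0.1719) = -0.9467
z(FA) = z(0.2500) = -0.6745
c = −½·[z(H) + z(FA)] = −0.5 × (-0.9467 + (-0.6745)) = 0.8106

C = 0.811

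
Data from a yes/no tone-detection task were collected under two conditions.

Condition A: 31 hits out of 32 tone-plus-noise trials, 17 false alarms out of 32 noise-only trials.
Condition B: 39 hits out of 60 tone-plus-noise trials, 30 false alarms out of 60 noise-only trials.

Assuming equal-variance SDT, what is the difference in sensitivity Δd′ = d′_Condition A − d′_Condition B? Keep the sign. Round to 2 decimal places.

Δd′ = 1.40

Condition A: z(0.9688) = 1.863, z(0.5312) = 0.078, d' = 1.785
Condition B: z(0.6500) = 0.385, z(0.5000) = 0.000, d' = 0.385
Δd' = d'_Condition A − d'_Condition B = 1.785 − 0.385 = 1.400
Condition A has the higher sensitivity.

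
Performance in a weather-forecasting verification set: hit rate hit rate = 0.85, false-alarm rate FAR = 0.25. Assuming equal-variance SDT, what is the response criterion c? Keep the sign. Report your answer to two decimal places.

c = -0.18

Φ⁻¹(0.85) = 1.0364, Φ⁻¹(0.25) = -0.6745
c = −½·[z(H) + z(FA)] = −0.5 × (1.0364 + (-0.6745)) = -0.18095
c < 0: the forecaster has a liberal response bias.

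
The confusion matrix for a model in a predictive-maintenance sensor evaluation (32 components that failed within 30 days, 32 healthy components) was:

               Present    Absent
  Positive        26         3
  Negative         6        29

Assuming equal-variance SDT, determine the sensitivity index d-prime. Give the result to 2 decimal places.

d-prime = 2.21

H = 26/32 = 0.8125
FA = 3/32 = 0.0938
z(H) = 0.887
z(FA) = -1.318
d' = z(H) − z(FA) = 0.887 − (-1.318) = 2.205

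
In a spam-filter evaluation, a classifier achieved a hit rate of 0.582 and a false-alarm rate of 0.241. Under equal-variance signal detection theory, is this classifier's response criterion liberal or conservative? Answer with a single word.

z(H) = 0.207, z(FA) = -0.703
c = −½·(z(H) + z(FA)) = 0.248
c > 0 → conservative criterion (biased toward responding “no”).

conservative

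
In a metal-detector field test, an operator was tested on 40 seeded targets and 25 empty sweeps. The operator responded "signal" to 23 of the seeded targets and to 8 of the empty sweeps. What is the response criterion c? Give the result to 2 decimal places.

c = 0.14

H = 23/40 = 0.5750
FA = 8/25 = 0.3200
Φ⁻¹(0.5750) = 0.1891, Φ⁻¹(0.3200) = -0.4677
c = −½·[z(H) + z(FA)] = −0.5 × (0.1891 + (-0.4677)) = 0.1393
c > 0: the operator has a conservative response bias.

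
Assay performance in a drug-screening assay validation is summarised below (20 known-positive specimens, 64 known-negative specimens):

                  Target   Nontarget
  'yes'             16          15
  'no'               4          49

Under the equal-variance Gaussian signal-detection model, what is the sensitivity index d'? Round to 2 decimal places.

d' = 1.57

H = 16/20 = 0.8000
FA = 15/64 = 0.2344
Φ⁻¹(H) = Φ⁻¹(0.8000) = 0.8416
Φ⁻¹(FA) = Φ⁻¹(0.2344) = -0.7244
d' = z(H) − z(FA) = 0.8416 − (-0.7244) = 1.5660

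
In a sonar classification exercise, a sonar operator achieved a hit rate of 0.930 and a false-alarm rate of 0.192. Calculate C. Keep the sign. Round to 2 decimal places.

z(H) = 1.476
z(FA) = -0.871
c = −½·[z(H) + z(FA)] = −0.5 × (1.476 + (-0.871)) = -0.3025

C = -0.30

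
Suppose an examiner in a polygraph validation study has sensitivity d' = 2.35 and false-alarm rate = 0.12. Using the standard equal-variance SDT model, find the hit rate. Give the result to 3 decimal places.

hit rate = 0.880

z(false-alarm rate) = z(0.12) = -1.1750
z(H) = z(FA) + d' = -1.1750 + 2.35 = 1.1750
hit rate = Φ(1.1750) = 0.8800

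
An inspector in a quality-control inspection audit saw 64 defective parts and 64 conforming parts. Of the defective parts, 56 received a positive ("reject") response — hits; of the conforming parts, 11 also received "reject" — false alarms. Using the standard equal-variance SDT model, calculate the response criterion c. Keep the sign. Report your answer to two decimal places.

H = 56/64 = 0.8750
FA = 11/64 = 0.1719
z(H) = z(0.8750) = 1.1503
z(FA) = z(0.1719) = -0.9467
c = −½·[z(H) + z(FA)] = −0.5 × (1.1503 + (-0.9467)) = -0.1018

c = -0.10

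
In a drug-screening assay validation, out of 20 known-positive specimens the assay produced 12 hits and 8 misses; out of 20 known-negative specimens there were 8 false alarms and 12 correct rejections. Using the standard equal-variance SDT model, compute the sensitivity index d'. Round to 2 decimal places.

d' = 0.51

H = 12/20 = 0.6000
FA = 8/20 = 0.4000
Φ⁻¹(0.6000) = 0.253, Φ⁻¹(0.4000) = -0.253
d' = z(H) − z(FA) = 0.253 − (-0.253) = 0.506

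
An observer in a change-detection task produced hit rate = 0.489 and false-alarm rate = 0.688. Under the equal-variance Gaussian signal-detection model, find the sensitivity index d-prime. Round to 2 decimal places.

z(0.489) = -0.028, z(0.688) = 0.490
d' = z(H) − z(FA) = -0.028 − 0.490 = -0.518

d-prime = -0.52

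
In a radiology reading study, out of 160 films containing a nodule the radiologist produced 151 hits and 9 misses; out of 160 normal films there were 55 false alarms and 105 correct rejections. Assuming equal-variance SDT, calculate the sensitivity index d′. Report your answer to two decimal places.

d′ = 1.99

H = 151/160 = 0.9437
FA = 55/160 = 0.3438
z(H) = z(0.9437) = 1.587
z(FA) = z(0.3438) = -0.402
d' = z(H) − z(FA) = 1.587 − (-0.402) = 1.989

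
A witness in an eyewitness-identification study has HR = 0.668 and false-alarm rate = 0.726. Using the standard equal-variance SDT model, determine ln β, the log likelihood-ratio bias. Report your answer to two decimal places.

ln β = 0.09

z(H) = 0.434
z(FA) = 0.601
ln β = −½·[z(H)² − z(FA)²] = −0.5 × (0.188 − 0.361) = 0.0865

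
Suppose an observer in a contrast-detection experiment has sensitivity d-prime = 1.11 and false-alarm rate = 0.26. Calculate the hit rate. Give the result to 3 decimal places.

z(false-alarm rate) = z(0.26) = -0.6433
z(H) = z(FA) + d' = -0.6433 + 1.11 = 0.4667
hit rate = Φ(0.4667) = 0.6796

hit rate = 0.680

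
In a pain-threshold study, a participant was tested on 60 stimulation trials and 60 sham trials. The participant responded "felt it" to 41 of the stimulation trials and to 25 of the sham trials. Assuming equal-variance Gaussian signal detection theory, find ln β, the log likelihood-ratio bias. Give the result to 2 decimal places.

ln β = -0.09

H = 41/60 = 0.6833
FA = 25/60 = 0.4167
z(H) = z(0.6833) = 0.477
z(FA) = z(0.4167) = -0.210
ln β = −½·[z(H)² − z(FA)²] = −0.5 × (0.228 − 0.044) = -0.092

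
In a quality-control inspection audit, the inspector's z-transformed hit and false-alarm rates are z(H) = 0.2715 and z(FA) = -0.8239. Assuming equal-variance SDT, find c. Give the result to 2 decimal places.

c = 0.28

c = −½·[z(H) + z(FA)] = −½·(0.2715 + (-0.8239)) = 0.2762
c > 0: the inspector has a conservative response bias.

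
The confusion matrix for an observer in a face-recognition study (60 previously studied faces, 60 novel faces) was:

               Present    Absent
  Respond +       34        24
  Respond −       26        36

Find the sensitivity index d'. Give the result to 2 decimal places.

d' = 0.42

H = 34/60 = 0.5667
FA = 24/60 = 0.4000
z(H) = 0.168
z(FA) = -0.253
d' = z(H) − z(FA) = 0.168 − (-0.253) = 0.421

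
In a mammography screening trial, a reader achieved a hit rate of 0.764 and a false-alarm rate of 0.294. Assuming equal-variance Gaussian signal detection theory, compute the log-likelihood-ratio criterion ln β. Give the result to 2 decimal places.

z(H) = z(0.764) = 0.719
z(FA) = z(0.294) = -0.542
ln β = −½·[z(H)² − z(FA)²] = −0.5 × (0.517 − 0.294) = -0.1115

ln β = -0.11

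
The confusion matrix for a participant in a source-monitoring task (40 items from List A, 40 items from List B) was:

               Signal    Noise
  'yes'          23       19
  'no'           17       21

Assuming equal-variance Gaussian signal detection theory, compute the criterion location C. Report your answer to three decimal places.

H = 23/40 = 0.5750
FA = 19/40 = 0.4750
Φ⁻¹(H) = 0.1891
Φ⁻¹(FA) = -0.0627
c = −½·[z(H) + z(FA)] = −0.5 × (0.1891 + (-0.0627)) = -0.0632

C = -0.063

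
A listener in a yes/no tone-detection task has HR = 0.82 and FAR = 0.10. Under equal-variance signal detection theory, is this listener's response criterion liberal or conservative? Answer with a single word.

z(H) = 0.915, z(FA) = -1.282
c = −½·(z(H) + z(FA)) = 0.1835
c > 0 → conservative criterion (biased toward responding “no”).

conservative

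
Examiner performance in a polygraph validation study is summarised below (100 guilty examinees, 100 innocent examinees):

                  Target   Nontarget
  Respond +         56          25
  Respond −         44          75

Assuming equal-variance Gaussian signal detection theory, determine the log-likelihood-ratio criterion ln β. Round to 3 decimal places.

ln β = 0.216

H = 56/100 = 0.5600
FA = 25/100 = 0.2500
z(H) = 0.1510
z(FA) = -0.6745
ln β = −½·[z(H)² − z(FA)²] = −0.5 × (0.0228 − 0.4550) = 0.2161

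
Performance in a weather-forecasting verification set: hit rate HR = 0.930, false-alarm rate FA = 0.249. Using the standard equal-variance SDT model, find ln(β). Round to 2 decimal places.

ln β = -0.86

Φ⁻¹(H) = Φ⁻¹(0.930) = 1.476
Φ⁻¹(FA) = Φ⁻¹(0.249) = -0.678
ln β = −½·[z(H)² − z(FA)²] = −0.5 × (2.179 − 0.460) = -0.8595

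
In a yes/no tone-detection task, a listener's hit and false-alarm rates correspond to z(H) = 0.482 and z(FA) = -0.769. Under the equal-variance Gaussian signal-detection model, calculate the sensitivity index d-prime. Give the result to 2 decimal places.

d-prime = 1.25

d' = z(H) − z(FA) = 0.482 − (-0.769) = 1.251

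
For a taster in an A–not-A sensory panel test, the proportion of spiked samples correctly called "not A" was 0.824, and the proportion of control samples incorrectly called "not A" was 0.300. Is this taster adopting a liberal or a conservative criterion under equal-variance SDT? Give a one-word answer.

liberal

z(H) = 0.931, z(FA) = -0.524
c = −½·(z(H) + z(FA)) = -0.2035
c < 0 → liberal criterion (biased toward responding “yes”).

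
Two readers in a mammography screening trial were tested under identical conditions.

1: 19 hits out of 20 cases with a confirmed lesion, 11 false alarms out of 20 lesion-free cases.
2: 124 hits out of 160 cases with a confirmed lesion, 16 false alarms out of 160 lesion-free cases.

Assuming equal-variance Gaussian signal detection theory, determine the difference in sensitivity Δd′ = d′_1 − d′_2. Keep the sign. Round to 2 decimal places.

1: z(0.9500) = 1.645, z(0.5500) = 0.126, d' = 1.519
2: z(0.7750) = 0.755, z(0.1000) = -1.282, d' = 2.037
Δd' = d'_1 − d'_2 = 1.519 − 2.037 = -0.518
2 has the higher sensitivity.

Δd′ = -0.52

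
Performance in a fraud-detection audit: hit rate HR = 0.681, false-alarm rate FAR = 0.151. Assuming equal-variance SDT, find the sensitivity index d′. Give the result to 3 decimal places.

z(H) = z(0.681) = 0.4705
z(FA) = z(0.151) = -1.0322
d' = z(H) − z(FA) = 0.4705 − (-1.0322) = 1.5027

d′ = 1.503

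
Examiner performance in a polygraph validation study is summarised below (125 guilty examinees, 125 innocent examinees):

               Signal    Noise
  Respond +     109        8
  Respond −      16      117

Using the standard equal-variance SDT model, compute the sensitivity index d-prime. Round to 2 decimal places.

d-prime = 2.66

H = 109/125 = 0.8720
FA = 8/125 = 0.0640
z(H) = z(0.8720) = 1.1359
z(FA) = z(0.0640) = -1.5220
d' = z(H) − z(FA) = 1.1359 − (-1.5220) = 2.6579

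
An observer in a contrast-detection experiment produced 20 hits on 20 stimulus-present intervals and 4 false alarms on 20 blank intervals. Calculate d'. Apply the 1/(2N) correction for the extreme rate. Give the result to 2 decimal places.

d' = 2.80

The hit rate is 20/20 = 1, so apply the 1/(2N) correction: H → 1 − 1/(2·20) = 0.97500.
z(H) = z(0.97500) = 1.960
z(FA) = z(0.20000) = -0.842
d' = 1.960 − (-0.842) = 2.802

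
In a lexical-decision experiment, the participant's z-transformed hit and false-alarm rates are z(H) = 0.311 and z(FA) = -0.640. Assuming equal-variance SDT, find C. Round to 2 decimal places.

c = −½·[z(H) + z(FA)] = −½·(0.311 + (-0.640)) = 0.1645

C = 0.16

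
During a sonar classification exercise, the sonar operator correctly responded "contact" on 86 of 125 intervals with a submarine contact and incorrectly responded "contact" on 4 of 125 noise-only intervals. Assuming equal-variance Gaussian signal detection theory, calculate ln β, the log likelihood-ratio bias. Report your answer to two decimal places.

H = 86/125 = 0.6880
FA = 4/125 = 0.0320
z(H) = z(0.6880) = 0.490
z(FA) = z(0.0320) = -1.852
ln β = −½·[z(H)² − z(FA)²] = −0.5 × (0.240 − 3.430) = 1.595

ln β = 1.60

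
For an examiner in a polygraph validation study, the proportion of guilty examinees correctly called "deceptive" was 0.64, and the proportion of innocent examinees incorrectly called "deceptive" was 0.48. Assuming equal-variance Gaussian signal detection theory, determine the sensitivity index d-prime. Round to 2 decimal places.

Φ⁻¹(H) = Φ⁻¹(0.64) = 0.3585
Φ⁻¹(FA) = Φ⁻¹(0.48) = -0.0502
d' = z(H) − z(FA) = 0.3585 − (-0.0502) = 0.4087

d-prime = 0.41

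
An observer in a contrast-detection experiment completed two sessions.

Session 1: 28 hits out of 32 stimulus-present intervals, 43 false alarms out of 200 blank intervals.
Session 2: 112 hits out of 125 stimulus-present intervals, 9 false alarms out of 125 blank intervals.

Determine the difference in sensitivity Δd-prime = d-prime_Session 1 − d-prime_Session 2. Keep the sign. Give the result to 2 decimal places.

Session 1: z(0.8750) = 1.150, z(0.2150) = -0.789, d' = 1.939
Session 2: z(0.8960) = 1.259, z(0.0720) = -1.461, d' = 2.720
Δd' = d'_Session 1 − d'_Session 2 = 1.939 − 2.720 = -0.781
Session 2 has the higher sensitivity.

Δd-prime = -0.78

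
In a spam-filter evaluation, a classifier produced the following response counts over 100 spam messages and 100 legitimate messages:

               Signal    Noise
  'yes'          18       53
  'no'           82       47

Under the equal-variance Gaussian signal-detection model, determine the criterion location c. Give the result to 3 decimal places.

H = 18/100 = 0.1800
FA = 53/100 = 0.5300
z(H) = -0.9154
z(FA) = 0.0753
c = −½·[z(H) + z(FA)] = −0.5 × (-0.9154 + 0.0753) = 0.42005
c > 0: the classifier has a conservative response bias.

c = 0.420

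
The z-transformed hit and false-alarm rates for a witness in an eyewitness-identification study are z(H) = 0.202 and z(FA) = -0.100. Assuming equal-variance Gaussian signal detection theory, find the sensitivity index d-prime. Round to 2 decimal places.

d' = z(H) − z(FA) = 0.202 − (-0.100) = 0.302

d-prime = 0.30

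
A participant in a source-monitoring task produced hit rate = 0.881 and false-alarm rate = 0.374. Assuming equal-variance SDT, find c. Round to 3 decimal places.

c = -0.429

z(H) = 1.1800
z(FA) = -0.3213
c = −½·[z(H) + z(FA)] = −0.5 × (1.1800 + (-0.3213)) = -0.42935
c < 0: the participant has a liberal response bias.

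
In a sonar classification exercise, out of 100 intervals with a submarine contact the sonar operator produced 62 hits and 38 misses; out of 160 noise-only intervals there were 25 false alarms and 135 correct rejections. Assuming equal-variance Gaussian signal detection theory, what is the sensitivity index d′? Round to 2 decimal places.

d′ = 1.32

H = 62/100 = 0.6200
FA = 25/160 = 0.1562
z(H) = z(0.6200) = 0.305
z(FA) = z(0.1562) = -1.010
d' = z(H) − z(FA) = 0.305 − (-1.010) = 1.315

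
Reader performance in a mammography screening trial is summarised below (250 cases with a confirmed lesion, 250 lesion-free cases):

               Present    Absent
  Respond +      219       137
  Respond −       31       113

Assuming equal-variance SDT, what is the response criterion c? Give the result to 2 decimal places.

c = -0.64

H = 219/250 = 0.8760
FA = 137/250 = 0.5480
z(H) = z(0.8760) = 1.1552
z(FA) = z(0.5480) = 0.1206
c = −½·[z(H) + z(FA)] = −0.5 × (1.1552 + 0.1206) = -0.6379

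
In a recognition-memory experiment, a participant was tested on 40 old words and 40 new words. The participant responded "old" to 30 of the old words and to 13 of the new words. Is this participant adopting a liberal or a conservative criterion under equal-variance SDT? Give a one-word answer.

z(H) = 0.674, z(FA) = -0.454
c = −½·(z(H) + z(FA)) = -0.110
c < 0 → liberal criterion (biased toward responding “yes”).

liberal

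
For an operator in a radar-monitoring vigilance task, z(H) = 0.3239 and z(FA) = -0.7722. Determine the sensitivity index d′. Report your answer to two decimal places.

d' = z(H) − z(FA) = 0.3239 − (-0.7722) = 1.0961

d′ = 1.10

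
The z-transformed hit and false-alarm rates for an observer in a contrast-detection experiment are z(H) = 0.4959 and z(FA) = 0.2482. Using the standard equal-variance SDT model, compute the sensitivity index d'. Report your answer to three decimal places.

d' = 0.248

d' = z(H) − z(FA) = 0.4959 − 0.2482 = 0.2477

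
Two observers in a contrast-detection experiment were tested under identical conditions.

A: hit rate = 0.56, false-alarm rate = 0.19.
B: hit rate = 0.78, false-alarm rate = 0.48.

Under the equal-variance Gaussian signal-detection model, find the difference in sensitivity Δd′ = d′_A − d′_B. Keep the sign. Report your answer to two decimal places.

Δd′ = 0.21

A: z(0.56) = 0.151, z(0.19) = -0.878, d' = 1.029
B: z(0.78) = 0.772, z(0.48) = -0.050, d' = 0.822
Δd' = d'_A − d'_B = 1.029 − 0.822 = 0.207
A has the higher sensitivity.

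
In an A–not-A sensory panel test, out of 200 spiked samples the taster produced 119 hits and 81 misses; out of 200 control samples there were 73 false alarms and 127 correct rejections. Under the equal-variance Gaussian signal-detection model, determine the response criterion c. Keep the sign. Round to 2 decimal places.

c = 0.05

H = 119/200 = 0.5950
FA = 73/200 = 0.3650
z(H) = z(0.5950) = 0.2404
z(FA) = z(0.3650) = -0.3451
c = −½·[z(H) + z(FA)] = −0.5 × (0.2404 + (-0.3451)) = 0.05235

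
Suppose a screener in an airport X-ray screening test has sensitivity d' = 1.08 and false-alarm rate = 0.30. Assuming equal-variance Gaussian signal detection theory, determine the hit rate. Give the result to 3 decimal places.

hit rate = 0.711

z(false-alarm rate) = z(0.30) = -0.5244
z(H) = z(FA) + d' = -0.5244 + 1.08 = 0.5556
hit rate = Φ(0.5556) = 0.7108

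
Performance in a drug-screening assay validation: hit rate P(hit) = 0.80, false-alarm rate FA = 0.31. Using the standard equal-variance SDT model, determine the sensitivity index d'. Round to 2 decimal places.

Φ⁻¹(H) = 0.8416
Φ⁻¹(FA) = -0.4959
d' = z(H) − z(FA) = 0.8416 − (-0.4959) = 1.3375

d' = 1.34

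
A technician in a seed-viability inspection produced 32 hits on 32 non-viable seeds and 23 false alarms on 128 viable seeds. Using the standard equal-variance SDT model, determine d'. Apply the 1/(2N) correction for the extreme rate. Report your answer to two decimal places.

d' = 3.07

The hit rate is 32/32 = 1, so apply the 1/(2N) correction: H → 1 − 1/(2·32) = 0.98438.
z(H) = z(0.98438) = 2.154
z(FA) = z(0.17969) = -0.917
d' = 2.154 − (-0.917) = 3.071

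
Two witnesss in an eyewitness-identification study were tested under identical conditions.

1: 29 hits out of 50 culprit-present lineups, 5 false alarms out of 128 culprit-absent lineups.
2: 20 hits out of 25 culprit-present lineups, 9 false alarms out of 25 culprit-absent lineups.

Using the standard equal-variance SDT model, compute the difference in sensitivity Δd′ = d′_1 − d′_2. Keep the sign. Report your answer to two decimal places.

Δd′ = 0.76

1: z(0.5800) = 0.202, z(0.0391) = -1.761, d' = 1.963
2: z(0.8000) = 0.842, z(0.3600) = -0.358, d' = 1.200
Δd' = d'_1 − d'_2 = 1.963 − 1.200 = 0.763
1 has the higher sensitivity.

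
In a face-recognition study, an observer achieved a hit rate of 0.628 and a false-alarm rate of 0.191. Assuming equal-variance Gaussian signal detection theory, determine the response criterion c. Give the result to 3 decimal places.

c = 0.274

z(H) = z(0.628) = 0.3266
z(FA) = z(0.191) = -0.8742
c = −½·[z(H) + z(FA)] = −0.5 × (0.3266 + (-0.8742)) = 0.2738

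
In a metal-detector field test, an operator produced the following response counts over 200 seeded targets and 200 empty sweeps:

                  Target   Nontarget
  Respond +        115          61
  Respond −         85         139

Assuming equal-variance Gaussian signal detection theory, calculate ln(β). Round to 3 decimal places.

H = 115/200 = 0.5750
FA = 61/200 = 0.3050
z(0.5750) = 0.1891, z(0.3050) = -0.5101
ln β = −½·[z(H)² − z(FA)²] = −0.5 × (0.0358 − 0.2602) = 0.1122

ln β = 0.112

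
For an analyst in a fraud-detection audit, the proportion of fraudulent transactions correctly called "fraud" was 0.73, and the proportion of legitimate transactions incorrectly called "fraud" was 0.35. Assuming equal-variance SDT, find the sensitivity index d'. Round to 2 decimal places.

d' = 1.00

Φ⁻¹(H) = Φ⁻¹(0.73) = 0.6128
Φ⁻¹(FA) = Φ⁻¹(0.35) = -0.3853
d' = z(H) − z(FA) = 0.6128 − (-0.3853) = 0.9981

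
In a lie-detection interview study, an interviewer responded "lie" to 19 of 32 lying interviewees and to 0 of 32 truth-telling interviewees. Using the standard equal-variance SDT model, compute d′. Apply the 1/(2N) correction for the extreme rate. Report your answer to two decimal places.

The false-alarm rate is 0/32 = 0, so apply the 1/(2N) correction: FA → 1/(2·32) = 0.01562.
z(H) = z(0.59375) = 0.237
z(FA) = z(0.01562) = -2.154
d' = 0.237 − (-2.154) = 2.391

d′ = 2.39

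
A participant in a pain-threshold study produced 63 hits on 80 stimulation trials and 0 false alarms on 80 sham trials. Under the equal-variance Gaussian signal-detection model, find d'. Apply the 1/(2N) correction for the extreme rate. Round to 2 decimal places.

d' = 3.30

The false-alarm rate is 0/80 = 0, so apply the 1/(2N) correction: FA → 1/(2·80) = 0.00625.
z(H) = z(0.78750) = 0.798
z(FA) = z(0.00625) = -2.498
d' = 0.798 − (-2.498) = 3.296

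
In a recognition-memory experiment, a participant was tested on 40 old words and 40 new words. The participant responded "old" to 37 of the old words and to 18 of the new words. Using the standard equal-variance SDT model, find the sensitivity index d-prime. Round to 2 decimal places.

H = 37/40 = 0.9250
FA = 18/40 = 0.4500
z(H) = z(0.9250) = 1.440
z(FA) = z(0.4500) = -0.126
d' = z(H) − z(FA) = 1.440 − (-0.126) = 1.566

d-prime = 1.57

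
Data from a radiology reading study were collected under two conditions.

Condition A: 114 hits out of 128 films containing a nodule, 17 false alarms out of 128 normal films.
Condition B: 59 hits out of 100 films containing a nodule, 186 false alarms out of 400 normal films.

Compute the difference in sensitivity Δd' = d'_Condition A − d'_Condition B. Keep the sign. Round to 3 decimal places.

Δd' = 2.028

Condition A: z(0.8906) = 1.2297, z(0.1328) = -1.1133, d' = 2.3430
Condition B: z(0.5900) = 0.2275, z(0.4650) = -0.0878, d' = 0.3153
Δd' = d'_Condition A − d'_Condition B = 2.3430 − 0.3153 = 2.0277
Condition A has the higher sensitivity.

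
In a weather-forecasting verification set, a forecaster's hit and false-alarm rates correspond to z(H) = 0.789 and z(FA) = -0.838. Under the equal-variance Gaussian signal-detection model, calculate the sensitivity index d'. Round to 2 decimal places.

d' = 1.63

d' = z(H) − z(FA) = 0.789 − (-0.838) = 1.627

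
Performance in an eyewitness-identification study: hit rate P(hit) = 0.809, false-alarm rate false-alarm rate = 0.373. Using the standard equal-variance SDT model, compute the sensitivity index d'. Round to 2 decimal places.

d' = 1.20

z(0.809) = 0.874, z(0.373) = -0.324
d' = z(H) − z(FA) = 0.874 − (-0.324) = 1.198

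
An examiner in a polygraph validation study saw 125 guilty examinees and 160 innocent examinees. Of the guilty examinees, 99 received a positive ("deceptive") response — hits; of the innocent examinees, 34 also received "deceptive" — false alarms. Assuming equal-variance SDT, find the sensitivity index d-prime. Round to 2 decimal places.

H = 99/125 = 0.7920
FA = 34/160 = 0.2125
z(H) = 0.813
z(FA) = -0.798
d' = z(H) − z(FA) = 0.813 − (-0.798) = 1.611

d-prime = 1.61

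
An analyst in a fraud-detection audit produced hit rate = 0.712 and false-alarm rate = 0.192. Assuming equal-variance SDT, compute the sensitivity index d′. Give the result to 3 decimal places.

d′ = 1.430

z(0.712) = 0.5592, z(0.192) = -0.8705
d' = z(H) − z(FA) = 0.5592 − (-0.8705) = 1.4297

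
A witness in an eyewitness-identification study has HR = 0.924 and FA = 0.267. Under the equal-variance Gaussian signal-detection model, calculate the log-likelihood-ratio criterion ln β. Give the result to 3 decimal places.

ln β = -0.833

z(0.924) = 1.4325, z(0.267) = -0.6219
ln β = −½·[z(H)² − z(FA)²] = −0.5 × (2.0521 − 0.3868) = -0.83265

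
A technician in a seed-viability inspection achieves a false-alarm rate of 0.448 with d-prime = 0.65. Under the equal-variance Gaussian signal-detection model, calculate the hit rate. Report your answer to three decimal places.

hit rate = 0.698

z(false-alarm rate) = z(0.448) = -0.1307
z(H) = z(FA) + d' = -0.1307 + 0.65 = 0.5193
hit rate = Φ(0.5193) = 0.6982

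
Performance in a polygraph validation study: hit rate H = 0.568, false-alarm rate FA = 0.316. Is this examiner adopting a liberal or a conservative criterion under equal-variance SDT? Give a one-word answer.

conservative

z(H) = 0.171, z(FA) = -0.479
c = −½·(z(H) + z(FA)) = 0.154
c > 0 → conservative criterion (biased toward responding “no”).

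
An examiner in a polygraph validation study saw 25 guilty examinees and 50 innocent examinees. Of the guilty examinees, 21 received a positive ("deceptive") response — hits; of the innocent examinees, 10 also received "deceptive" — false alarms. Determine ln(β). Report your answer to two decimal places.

ln β = -0.14

H = 21/25 = 0.8400
FA = 10/50 = 0.2000
z(0.8400) = 0.994, z(0.2000) = -0.842
ln β = −½·[z(H)² − z(FA)²] = −0.5 × (0.988 − 0.709) = -0.1395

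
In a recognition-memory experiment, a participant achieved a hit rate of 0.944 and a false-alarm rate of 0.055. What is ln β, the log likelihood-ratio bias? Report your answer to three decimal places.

ln β = 0.014

Φ⁻¹(H) = 1.5893
Φ⁻¹(FA) = -1.5982
ln β = −½·[z(H)² − z(FA)²] = −0.5 × (2.5259 − 2.5542) = 0.01415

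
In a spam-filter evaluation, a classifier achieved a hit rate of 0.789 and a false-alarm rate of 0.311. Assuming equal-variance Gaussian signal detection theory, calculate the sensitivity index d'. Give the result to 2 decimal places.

d' = 1.30

Φ⁻¹(H) = 0.803
Φ⁻¹(FA) = -0.493
d' = z(H) − z(FA) = 0.803 − (-0.493) = 1.296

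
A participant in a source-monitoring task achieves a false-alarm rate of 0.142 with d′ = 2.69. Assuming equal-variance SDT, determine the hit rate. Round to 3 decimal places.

z(false-alarm rate) = z(0.142) = -1.0714
z(H) = z(FA) + d' = -1.0714 + 2.69 = 1.6186
hit rate = Φ(1.6186) = 0.9472

hit rate = 0.947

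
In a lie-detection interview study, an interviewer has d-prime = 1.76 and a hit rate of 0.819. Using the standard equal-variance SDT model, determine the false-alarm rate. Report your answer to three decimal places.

z(hit rate) = z(0.819) = 0.9116
z(FA) = z(H) − d' = 0.9116 − 1.76 = -0.8484
false-alarm rate = Φ(-0.8484) = 0.1981

false-alarm rate = 0.198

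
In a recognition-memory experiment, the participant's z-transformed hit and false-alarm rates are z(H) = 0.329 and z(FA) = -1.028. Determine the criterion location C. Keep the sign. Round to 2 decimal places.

C = 0.35

c = −½·[z(H) + z(FA)] = −½·(0.329 + (-1.028)) = 0.3495
c > 0: the participant has a conservative response bias.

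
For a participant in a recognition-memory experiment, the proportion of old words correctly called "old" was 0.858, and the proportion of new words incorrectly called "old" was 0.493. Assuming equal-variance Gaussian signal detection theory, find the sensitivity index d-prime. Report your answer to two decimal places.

z(H) = z(0.858) = 1.0714
z(FA) = z(0.493) = -0.0175
d' = z(H) − z(FA) = 1.0714 − (-0.0175) = 1.0889

d-prime = 1.09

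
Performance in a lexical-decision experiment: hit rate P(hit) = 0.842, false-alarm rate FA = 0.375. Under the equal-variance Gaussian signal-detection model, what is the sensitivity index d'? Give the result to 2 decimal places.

z(0.842) = 1.0027, z(0.375) = -0.3186
d' = z(H) − z(FA) = 1.0027 − (-0.3186) = 1.3213

d' = 1.32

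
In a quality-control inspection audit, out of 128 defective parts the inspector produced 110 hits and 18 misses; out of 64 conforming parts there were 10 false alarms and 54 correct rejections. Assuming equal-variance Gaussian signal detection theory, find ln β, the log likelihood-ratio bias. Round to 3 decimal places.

ln β = -0.070

H = 110/128 = 0.8594
FA = 10/64 = 0.1562
z(H) = 1.0776
z(FA) = -1.0102
ln β = −½·[z(H)² − z(FA)²] = −0.5 × (1.1612 − 1.0205) = -0.07035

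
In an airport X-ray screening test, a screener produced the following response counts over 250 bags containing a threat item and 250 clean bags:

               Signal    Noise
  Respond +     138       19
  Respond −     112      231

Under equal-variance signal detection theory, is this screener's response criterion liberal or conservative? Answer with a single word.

conservative

z(H) = 0.131, z(FA) = -1.433
c = −½·(z(H) + z(FA)) = 0.651
c > 0 → conservative criterion (biased toward responding “no”).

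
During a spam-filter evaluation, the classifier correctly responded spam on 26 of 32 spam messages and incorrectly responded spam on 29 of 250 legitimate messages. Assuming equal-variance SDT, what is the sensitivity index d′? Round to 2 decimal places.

H = 26/32 = 0.8125
FA = 29/250 = 0.1160
z(0.8125) = 0.887, z(0.1160) = -1.195
d' = z(H) − z(FA) = 0.887 − (-1.195) = 2.082

d′ = 2.08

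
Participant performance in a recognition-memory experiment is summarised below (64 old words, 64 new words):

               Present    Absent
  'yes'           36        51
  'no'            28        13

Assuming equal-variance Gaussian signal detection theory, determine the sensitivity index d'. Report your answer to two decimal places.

H = 36/64 = 0.5625
FA = 51/64 = 0.7969
Φ⁻¹(0.5625) = 0.157, Φ⁻¹(0.7969) = 0.831
d' = z(H) − z(FA) = 0.157 − 0.831 = -0.674

d' = -0.67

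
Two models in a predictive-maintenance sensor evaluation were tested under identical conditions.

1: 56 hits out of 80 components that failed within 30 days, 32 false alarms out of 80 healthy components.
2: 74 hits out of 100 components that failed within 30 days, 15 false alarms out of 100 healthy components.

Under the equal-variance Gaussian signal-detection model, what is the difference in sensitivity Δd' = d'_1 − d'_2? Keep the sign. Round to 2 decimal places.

Δd' = -0.90

1: z(0.7000) = 0.524, z(0.4000) = -0.253, d' = 0.777
2: z(0.7400) = 0.643, z(0.1500) = -1.036, d' = 1.679
Δd' = d'_1 − d'_2 = 0.777 − 1.679 = -0.902
2 has the higher sensitivity.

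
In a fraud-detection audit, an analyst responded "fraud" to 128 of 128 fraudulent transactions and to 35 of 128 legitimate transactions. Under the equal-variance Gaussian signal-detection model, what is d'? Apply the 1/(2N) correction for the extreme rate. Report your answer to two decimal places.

The hit rate is 128/128 = 1, so apply the 1/(2N) correction: H → 1 − 1/(2·128) = 0.99609.
z(H) = z(0.99609) = 2.660
z(FA) = z(0.27344) = -0.602
d' = 2.660 − (-0.602) = 3.262

d' = 3.26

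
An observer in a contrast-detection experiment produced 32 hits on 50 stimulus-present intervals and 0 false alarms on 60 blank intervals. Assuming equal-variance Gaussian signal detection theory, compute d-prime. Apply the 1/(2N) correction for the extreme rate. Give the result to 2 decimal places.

The false-alarm rate is 0/60 = 0, so apply the 1/(2N) correction: FA → 1/(2·60) = 0.00833.
z(H) = z(0.64000) = 0.358
z(FA) = z(0.00833) = -2.394
d' = 0.358 − (-2.394) = 2.752

d-prime = 2.75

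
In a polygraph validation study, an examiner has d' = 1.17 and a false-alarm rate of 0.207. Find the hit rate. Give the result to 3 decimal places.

hit rate = 0.638

z(false-alarm rate) = z(0.207) = -0.8169
z(H) = z(FA) + d' = -0.8169 + 1.17 = 0.3531
hit rate = Φ(0.3531) = 0.6380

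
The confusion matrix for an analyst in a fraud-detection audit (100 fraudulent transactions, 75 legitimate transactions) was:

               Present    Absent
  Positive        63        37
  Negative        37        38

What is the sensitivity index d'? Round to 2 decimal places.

H = 63/100 = 0.6300
FA = 37/75 = 0.4933
z(0.6300) = 0.332, z(0.4933) = -0.017
d' = z(H) − z(FA) = 0.332 − (-0.017) = 0.349

d' = 0.35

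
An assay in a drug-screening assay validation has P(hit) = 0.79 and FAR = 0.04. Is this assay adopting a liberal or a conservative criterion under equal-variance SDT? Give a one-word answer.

conservative

z(H) = 0.806, z(FA) = -1.751
c = −½·(z(H) + z(FA)) = 0.4725
c > 0 → conservative criterion (biased toward responding “no”).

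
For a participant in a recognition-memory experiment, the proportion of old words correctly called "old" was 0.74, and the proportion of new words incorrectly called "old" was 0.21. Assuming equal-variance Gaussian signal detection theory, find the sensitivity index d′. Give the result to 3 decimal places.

d′ = 1.450

z(H) = z(0.74) = 0.6433
z(FA) = z(0.21) = -0.8064
d' = z(H) − z(FA) = 0.6433 − (-0.8064) = 1.4497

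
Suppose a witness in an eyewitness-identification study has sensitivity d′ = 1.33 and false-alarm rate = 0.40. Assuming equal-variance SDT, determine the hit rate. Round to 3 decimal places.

hit rate = 0.859

z(false-alarm rate) = z(0.40) = -0.2533
z(H) = z(FA) + d' = -0.2533 + 1.33 = 1.0767
hit rate = Φ(1.0767) = 0.8592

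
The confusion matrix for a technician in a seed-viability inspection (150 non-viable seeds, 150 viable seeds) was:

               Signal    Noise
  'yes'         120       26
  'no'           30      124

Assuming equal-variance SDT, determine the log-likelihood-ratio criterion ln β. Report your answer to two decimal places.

ln β = 0.09

H = 120/150 = 0.8000
FA = 26/150 = 0.1733
z(H) = 0.842
z(FA) = -0.941
ln β = −½·[z(H)² − z(FA)²] = −0.5 × (0.709 − 0.885) = 0.088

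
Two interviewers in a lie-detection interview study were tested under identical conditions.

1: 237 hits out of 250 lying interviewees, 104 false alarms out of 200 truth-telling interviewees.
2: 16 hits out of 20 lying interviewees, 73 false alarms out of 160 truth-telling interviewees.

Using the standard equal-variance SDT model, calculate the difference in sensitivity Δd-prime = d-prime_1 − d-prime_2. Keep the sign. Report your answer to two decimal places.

Δd-prime = 0.62

1: z(0.9480) = 1.626, z(0.5200) = 0.050, d' = 1.576
2: z(0.8000) = 0.842, z(0.4562) = -0.110, d' = 0.952
Δd' = d'_1 − d'_2 = 1.576 − 0.952 = 0.624
1 has the higher sensitivity.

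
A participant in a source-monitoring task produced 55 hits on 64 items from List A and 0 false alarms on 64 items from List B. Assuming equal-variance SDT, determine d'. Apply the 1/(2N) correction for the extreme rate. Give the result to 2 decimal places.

The false-alarm rate is 0/64 = 0, so apply the 1/(2N) correction: FA → 1/(2·64) = 0.00781.
z(H) = z(0.85938) = 1.078
z(FA) = z(0.00781) = -2.418
d' = 1.078 − (-2.418) = 3.496

d' = 3.50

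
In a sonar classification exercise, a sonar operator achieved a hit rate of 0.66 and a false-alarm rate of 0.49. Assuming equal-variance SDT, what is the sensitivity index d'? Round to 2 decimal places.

z(0.66) = 0.412, z(0.49) = -0.025
d' = z(H) − z(FA) = 0.412 − (-0.025) = 0.437

d' = 0.44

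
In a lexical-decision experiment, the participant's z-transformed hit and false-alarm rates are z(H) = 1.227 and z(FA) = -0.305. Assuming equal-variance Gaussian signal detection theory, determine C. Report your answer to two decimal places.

c = −½·[z(H) + z(FA)] = −½·(1.227 + (-0.305)) = -0.461

C = -0.46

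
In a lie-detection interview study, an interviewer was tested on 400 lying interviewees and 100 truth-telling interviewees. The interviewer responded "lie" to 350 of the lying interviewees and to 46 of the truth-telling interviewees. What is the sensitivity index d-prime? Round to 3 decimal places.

d-prime = 1.251

H = 350/400 = 0.8750
FA = 46/100 = 0.4600
z(H) = 1.1503
z(FA) = -0.1004
d' = z(H) − z(FA) = 1.1503 − (-0.1004) = 1.2507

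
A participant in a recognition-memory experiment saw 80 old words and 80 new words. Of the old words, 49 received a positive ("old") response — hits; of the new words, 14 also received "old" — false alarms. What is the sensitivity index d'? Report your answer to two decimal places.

d' = 1.22

H = 49/80 = 0.6125
FA = 14/80 = 0.1750
z(H) = 0.286
z(FA) = -0.935
d' = z(H) − z(FA) = 0.286 − (-0.935) = 1.221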